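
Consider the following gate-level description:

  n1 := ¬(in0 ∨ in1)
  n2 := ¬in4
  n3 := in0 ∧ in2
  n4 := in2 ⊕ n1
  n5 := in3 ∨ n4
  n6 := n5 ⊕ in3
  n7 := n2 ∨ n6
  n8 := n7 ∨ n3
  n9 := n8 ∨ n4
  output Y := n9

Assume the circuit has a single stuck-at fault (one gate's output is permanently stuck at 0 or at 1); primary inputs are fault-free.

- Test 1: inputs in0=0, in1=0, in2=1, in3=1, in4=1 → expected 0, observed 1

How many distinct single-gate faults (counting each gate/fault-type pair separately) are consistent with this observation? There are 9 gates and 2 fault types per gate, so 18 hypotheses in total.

9

Fault-free: n1=1, n2=0, n3=0, n4=0, n5=1, n6=0, n7=0, n8=0, n9=0 → 0. Observed 1.
  n1: stuck-at-0 ✓; others ✗
  n2: stuck-at-1 ✓; others ✗
  n3: stuck-at-1 ✓; others ✗
  n4: stuck-at-1 ✓; others ✗
  n5: stuck-at-0 ✓; others ✗
  n6: stuck-at-1 ✓; others ✗
  n7: stuck-at-1 ✓; others ✗
  n8: stuck-at-1 ✓; others ✗
  n9: stuck-at-1 ✓; others ✗
Consistent faults: {n1 stuck-at-0, n2 stuck-at-1, n3 stuck-at-1, n4 stuck-at-1, n5 stuck-at-0, n6 stuck-at-1, n7 stuck-at-1, n8 stuck-at-1, n9 stuck-at-1} — 9 in all.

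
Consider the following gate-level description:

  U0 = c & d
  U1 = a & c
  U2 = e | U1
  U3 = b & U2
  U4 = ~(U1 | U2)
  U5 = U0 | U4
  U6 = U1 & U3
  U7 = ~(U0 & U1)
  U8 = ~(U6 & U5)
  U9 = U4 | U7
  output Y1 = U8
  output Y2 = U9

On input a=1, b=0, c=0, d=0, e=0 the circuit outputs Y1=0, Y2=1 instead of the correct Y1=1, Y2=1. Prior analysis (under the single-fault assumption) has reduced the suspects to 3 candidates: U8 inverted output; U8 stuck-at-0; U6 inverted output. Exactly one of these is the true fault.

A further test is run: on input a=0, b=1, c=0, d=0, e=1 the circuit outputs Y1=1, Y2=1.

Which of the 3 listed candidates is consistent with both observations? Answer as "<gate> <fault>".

U6 inverted output

Evaluate each candidate on input a=0, b=1, c=0, d=0, e=1:
  U8 inverted output: U0=0, U1=0, U2=1, U3=1, U4=0, U5=0, U6=0, U7=1, U8=0 [inverted output], U9=1 → Y1=0, Y2=1 — eliminated
  U8 stuck-at-0: U0=0, U1=0, U2=1, U3=1, U4=0, U5=0, U6=0, U7=1, U8=0 [stuck-at-0], U9=1 → Y1=0, Y2=1 — eliminated
  U6 inverted output: U0=0, U1=0, U2=1, U3=1, U4=0, U5=0, U6=1 [inverted output], U7=1, U8=1, U9=1 → Y1=1, Y2=1 — matches
Only U6 inverted output reproduces the observed Y1=1, Y2=1.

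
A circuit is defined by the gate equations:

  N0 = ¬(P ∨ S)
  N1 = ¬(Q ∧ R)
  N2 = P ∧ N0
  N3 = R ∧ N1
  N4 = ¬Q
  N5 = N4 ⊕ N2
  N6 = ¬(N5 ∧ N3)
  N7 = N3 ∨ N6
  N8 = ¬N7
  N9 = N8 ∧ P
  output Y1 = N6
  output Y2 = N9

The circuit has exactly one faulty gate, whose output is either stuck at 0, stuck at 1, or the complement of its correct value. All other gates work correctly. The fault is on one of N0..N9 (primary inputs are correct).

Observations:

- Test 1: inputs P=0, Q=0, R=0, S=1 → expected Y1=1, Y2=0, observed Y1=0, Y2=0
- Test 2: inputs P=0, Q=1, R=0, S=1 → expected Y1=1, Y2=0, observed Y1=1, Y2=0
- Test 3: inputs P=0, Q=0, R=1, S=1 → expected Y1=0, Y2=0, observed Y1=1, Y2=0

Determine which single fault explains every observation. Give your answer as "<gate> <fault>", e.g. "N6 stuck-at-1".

N3 inverted output

Fault-free values for test 1 (P=0, Q=0, R=0, S=1): N0=0, N1=1, N2=0, N3=0, N4=1, N5=1, N6=1, N7=1, N8=0, N9=0, giving Y1=1, Y2=0. Observed Y1=0, Y2=0.
Test 1: faults giving observed Y1=0, Y2=0 are {N3 stuck-at-1, N3 inverted output, N6 stuck-at-0, N6 inverted output}.
Test 2 (P=0, Q=1, R=0, S=1): fault-free N0=0, N1=1, N2=0, N3=0, N4=0, N5=0, N6=1, N7=1, N8=0, N9=0 → Y1=1, Y2=0; observed Y1=1, Y2=0. Eliminates N6 stuck-at-0, N6 inverted output.
Test 3 (P=0, Q=0, R=1, S=1): fault-free N0=0, N1=1, N2=0, N3=1, N4=1, N5=1, N6=0, N7=1, N8=0, N9=0 → Y1=0, Y2=0; observed Y1=1, Y2=0. Eliminates N3 stuck-at-1.
Only N3 inverted output is consistent with every test.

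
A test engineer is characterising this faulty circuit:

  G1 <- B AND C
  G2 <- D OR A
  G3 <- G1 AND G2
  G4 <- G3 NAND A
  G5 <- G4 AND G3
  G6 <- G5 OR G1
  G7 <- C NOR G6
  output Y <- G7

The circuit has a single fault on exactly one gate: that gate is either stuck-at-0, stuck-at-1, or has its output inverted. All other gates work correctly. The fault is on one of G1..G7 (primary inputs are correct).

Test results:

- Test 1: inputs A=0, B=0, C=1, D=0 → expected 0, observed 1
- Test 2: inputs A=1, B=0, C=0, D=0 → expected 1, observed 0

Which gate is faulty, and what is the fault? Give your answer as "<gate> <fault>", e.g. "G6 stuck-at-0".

Fault-free values for test 1 (A=0, B=0, C=1, D=0): G1=0, G2=0, G3=0, G4=1, G5=0, G6=0, G7=0, giving Y=0. Observed 1.
Test 1: faults giving observed 1 are {G7 stuck-at-1, G7 inverted output}.
Test 2 (A=1, B=0, C=0, D=0): fault-free G1=0, G2=1, G3=0, G4=1, G5=0, G6=0, G7=1 → 1; observed 0. Eliminates G7 stuck-at-1.
Only G7 inverted output is consistent with every test.

G7 inverted output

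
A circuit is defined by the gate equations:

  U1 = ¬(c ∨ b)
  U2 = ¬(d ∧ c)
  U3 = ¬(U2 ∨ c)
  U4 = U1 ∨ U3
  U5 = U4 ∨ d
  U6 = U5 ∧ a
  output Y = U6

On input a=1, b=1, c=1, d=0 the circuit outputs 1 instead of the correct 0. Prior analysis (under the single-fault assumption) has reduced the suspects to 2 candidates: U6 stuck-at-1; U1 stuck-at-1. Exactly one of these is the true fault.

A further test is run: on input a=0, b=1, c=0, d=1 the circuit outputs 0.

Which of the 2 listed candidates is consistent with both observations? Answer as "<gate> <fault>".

Evaluate each candidate on input a=0, b=1, c=0, d=1:
  U6 stuck-at-1: U1=0, U2=1, U3=0, U4=0, U5=1, U6=1 [stuck-at-1] → 1 — eliminated
  U1 stuck-at-1: U1=1 [stuck-at-1], U2=1, U3=0, U4=1, U5=1, U6=0 → 0 — matches
Only U1 stuck-at-1 reproduces the observed 0.

U1 stuck-at-1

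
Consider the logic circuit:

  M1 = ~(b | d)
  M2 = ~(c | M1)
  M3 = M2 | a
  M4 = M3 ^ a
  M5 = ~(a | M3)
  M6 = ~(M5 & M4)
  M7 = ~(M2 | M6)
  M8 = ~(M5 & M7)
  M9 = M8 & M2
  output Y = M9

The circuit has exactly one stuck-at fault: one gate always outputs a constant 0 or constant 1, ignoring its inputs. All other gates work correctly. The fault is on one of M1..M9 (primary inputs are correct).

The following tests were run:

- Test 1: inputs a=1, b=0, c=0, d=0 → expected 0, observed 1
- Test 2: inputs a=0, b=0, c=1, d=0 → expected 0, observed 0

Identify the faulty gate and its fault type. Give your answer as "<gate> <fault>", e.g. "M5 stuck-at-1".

Fault-free values for test 1 (a=1, b=0, c=0, d=0): M1=1, M2=0, M3=1, M4=0, M5=0, M6=1, M7=0, M8=1, M9=0, giving Y=0. Observed 1.
Test 1: faults giving observed 1 are {M1 stuck-at-0, M2 stuck-at-1, M9 stuck-at-1}.
Test 2 (a=0, b=0, c=1, d=0): fault-free M1=1, M2=0, M3=0, M4=0, M5=1, M6=1, M7=0, M8=1, M9=0 → 0; observed 0. Eliminates M2 stuck-at-1, M9 stuck-at-1.
Only M1 stuck-at-0 is consistent with every test.

M1 stuck-at-0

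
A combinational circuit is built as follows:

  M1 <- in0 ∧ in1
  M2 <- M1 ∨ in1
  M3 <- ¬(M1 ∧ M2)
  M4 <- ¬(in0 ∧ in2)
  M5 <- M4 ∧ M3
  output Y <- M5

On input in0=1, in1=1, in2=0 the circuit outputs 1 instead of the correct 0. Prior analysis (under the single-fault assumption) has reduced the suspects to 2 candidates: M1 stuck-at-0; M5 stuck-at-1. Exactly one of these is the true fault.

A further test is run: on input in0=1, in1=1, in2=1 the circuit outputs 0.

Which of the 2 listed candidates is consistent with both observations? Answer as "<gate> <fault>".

Evaluate each candidate on input in0=1, in1=1, in2=1:
  M1 stuck-at-0: M1=0 [stuck-at-0], M2=1, M3=1, M4=0, M5=0 → 0 — matches
  M5 stuck-at-1: M1=1, M2=1, M3=0, M4=0, M5=1 [stuck-at-1] → 1 — eliminated
Only M1 stuck-at-0 reproduces the observed 0.

M1 stuck-at-0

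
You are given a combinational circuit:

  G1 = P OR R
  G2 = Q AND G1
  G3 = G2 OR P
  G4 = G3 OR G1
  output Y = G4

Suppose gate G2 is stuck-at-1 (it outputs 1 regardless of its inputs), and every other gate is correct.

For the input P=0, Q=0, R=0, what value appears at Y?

Propagate with G2 forced: G1=0, G2=1 [stuck-at-1], G3=1, G4=1.
So Y = 1. (Without the fault it would be 0.)

1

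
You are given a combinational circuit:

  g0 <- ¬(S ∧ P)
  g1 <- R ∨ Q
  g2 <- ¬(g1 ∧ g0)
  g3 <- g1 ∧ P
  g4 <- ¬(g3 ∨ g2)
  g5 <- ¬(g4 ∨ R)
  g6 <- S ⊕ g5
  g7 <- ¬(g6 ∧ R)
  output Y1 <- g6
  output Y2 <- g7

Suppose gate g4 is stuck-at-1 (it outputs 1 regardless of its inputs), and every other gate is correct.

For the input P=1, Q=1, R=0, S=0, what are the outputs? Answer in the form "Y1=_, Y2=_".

Propagate with g4 forced: g0=1, g1=1, g2=0, g3=1, g4=1 [stuck-at-1], g5=0, g6=0, g7=1.
So the outputs are Y1=0, Y2=1. (Without the fault they would be Y1=1, Y2=1.)

Y1=0, Y2=1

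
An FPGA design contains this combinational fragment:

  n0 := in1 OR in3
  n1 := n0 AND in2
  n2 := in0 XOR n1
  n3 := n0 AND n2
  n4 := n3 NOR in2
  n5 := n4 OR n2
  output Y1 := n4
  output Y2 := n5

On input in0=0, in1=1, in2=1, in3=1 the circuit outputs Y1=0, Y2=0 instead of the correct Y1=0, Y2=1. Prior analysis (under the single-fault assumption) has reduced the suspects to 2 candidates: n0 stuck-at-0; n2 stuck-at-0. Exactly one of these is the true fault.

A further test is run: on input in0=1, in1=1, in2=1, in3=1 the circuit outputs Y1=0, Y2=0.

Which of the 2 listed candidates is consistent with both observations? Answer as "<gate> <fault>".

Evaluate each candidate on input in0=1, in1=1, in2=1, in3=1:
  n0 stuck-at-0: n0=0 [stuck-at-0], n1=0, n2=1, n3=0, n4=0, n5=1 → Y1=0, Y2=1 — eliminated
  n2 stuck-at-0: n0=1, n1=1, n2=0 [stuck-at-0], n3=0, n4=0, n5=0 → Y1=0, Y2=0 — matches
Only n2 stuck-at-0 reproduces the observed Y1=0, Y2=0.

n2 stuck-at-0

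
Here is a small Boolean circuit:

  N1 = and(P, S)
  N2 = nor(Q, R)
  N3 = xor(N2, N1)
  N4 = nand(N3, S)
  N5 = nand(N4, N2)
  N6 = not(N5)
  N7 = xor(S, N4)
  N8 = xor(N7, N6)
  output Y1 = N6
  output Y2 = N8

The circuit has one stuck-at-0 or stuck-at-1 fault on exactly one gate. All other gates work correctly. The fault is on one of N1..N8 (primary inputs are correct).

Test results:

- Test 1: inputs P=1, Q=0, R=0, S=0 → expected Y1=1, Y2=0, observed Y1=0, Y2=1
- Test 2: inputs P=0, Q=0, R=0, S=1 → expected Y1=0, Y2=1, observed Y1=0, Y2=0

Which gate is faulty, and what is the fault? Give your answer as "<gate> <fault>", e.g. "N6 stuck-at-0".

Fault-free values for test 1 (P=1, Q=0, R=0, S=0): N1=0, N2=1, N3=1, N4=1, N5=0, N6=1, N7=1, N8=0, giving Y1=1, Y2=0. Observed Y1=0, Y2=1.
Test 1: faults giving observed Y1=0, Y2=1 are {N2 stuck-at-0, N5 stuck-at-1, N6 stuck-at-0}.
Test 2 (P=0, Q=0, R=0, S=1): fault-free N1=0, N2=1, N3=1, N4=0, N5=1, N6=0, N7=1, N8=1 → Y1=0, Y2=1; observed Y1=0, Y2=0. Eliminates N5 stuck-at-1, N6 stuck-at-0.
Only N2 stuck-at-0 is consistent with every test.

N2 stuck-at-0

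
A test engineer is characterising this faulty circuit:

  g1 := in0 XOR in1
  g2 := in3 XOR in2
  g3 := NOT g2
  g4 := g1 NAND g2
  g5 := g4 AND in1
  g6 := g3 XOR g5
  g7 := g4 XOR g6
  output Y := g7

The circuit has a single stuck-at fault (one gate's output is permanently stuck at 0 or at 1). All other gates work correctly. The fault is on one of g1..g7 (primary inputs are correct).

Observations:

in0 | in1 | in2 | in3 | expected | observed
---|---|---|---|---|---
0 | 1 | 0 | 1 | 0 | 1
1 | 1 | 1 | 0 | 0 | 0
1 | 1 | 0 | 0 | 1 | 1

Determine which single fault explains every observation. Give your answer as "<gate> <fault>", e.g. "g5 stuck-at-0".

Fault-free values for test 1 (in0=0, in1=1, in2=0, in3=1): g1=1, g2=1, g3=0, g4=0, g5=0, g6=0, g7=0, giving Y=0. Observed 1.
Test 1: faults giving observed 1 are {g2 stuck-at-0, g3 stuck-at-1, g5 stuck-at-1, g6 stuck-at-1, g7 stuck-at-1}.
Test 2 (in0=1, in1=1, in2=1, in3=0): fault-free g1=0, g2=1, g3=0, g4=1, g5=1, g6=1, g7=0 → 0; observed 0. Eliminates g2 stuck-at-0, g3 stuck-at-1, g7 stuck-at-1.
Test 3 (in0=1, in1=1, in2=0, in3=0): fault-free g1=0, g2=0, g3=1, g4=1, g5=1, g6=0, g7=1 → 1; observed 1. Eliminates g6 stuck-at-1.
Only g5 stuck-at-1 is consistent with every test.

g5 stuck-at-1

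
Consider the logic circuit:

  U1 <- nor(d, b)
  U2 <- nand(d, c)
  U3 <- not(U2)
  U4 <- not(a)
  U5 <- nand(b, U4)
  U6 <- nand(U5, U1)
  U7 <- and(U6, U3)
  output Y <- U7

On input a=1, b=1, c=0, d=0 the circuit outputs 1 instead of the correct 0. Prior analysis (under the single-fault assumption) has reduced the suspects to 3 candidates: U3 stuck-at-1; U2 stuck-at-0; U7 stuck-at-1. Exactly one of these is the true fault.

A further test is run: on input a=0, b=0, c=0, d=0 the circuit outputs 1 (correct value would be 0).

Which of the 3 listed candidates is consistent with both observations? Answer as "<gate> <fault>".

Evaluate each candidate on input a=0, b=0, c=0, d=0:
  U3 stuck-at-1: U1=1, U2=1, U3=1 [stuck-at-1], U4=1, U5=1, U6=0, U7=0 → 0 — eliminated
  U2 stuck-at-0: U1=1, U2=0 [stuck-at-0], U3=1, U4=1, U5=1, U6=0, U7=0 → 0 — eliminated
  U7 stuck-at-1: U1=1, U2=1, U3=0, U4=1, U5=1, U6=0, U7=1 [stuck-at-1] → 1 — matches
Only U7 stuck-at-1 reproduces the observed 1.

U7 stuck-at-1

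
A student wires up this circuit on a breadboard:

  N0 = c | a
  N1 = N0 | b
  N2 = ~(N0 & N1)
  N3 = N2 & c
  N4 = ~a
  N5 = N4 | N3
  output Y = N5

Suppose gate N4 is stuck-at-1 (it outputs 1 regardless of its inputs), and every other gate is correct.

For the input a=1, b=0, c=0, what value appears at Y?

1

Propagate with N4 forced: N0=1, N1=1, N2=0, N3=0, N4=1 [stuck-at-1], N5=1.
So Y = 1. (Without the fault it would be 0.)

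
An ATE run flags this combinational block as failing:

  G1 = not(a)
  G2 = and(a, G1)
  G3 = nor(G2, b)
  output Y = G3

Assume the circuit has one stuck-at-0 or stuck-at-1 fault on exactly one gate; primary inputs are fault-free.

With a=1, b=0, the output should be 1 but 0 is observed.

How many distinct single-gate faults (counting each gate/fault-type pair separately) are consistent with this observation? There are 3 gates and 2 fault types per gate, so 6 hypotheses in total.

Fault-free: G1=0, G2=0, G3=1 → 1. Observed 0.
  G1 stuck-at-0: output 1 ✗
  G1 stuck-at-1: output 0 ✓
  G2 stuck-at-0: output 1 ✗
  G2 stuck-at-1: output 0 ✓
  G3 stuck-at-0: output 0 ✓
  G3 stuck-at-1: output 1 ✗
Consistent faults: {G1 stuck-at-1, G2 stuck-at-1, G3 stuck-at-0} — 3 in all.

3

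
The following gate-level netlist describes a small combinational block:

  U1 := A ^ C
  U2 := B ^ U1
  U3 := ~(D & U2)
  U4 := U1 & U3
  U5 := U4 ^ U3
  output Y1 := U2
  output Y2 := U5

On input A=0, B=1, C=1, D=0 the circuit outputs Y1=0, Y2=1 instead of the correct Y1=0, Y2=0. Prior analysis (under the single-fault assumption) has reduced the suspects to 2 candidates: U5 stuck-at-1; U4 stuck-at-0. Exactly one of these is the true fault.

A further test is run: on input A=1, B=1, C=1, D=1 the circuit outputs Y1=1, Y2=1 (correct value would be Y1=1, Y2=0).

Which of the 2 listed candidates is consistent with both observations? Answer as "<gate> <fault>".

U5 stuck-at-1

Evaluate each candidate on input A=1, B=1, C=1, D=1:
  U5 stuck-at-1: U1=0, U2=1, U3=0, U4=0, U5=1 [stuck-at-1] → Y1=1, Y2=1 — matches
  U4 stuck-at-0: U1=0, U2=1, U3=0, U4=0 [stuck-at-0], U5=0 → Y1=1, Y2=0 — eliminated
Only U5 stuck-at-1 reproduces the observed Y1=1, Y2=1.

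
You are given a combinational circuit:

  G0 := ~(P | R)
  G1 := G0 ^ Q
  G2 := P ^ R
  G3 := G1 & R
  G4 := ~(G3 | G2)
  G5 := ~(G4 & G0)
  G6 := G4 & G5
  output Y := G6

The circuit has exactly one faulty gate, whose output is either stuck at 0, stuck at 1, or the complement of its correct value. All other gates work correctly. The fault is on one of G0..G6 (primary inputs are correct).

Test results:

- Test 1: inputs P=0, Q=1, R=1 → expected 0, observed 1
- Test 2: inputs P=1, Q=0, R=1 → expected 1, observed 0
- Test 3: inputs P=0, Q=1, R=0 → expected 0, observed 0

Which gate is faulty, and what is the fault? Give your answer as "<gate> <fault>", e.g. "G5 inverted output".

Fault-free values for test 1 (P=0, Q=1, R=1): G0=0, G1=1, G2=1, G3=1, G4=0, G5=1, G6=0, giving Y=0. Observed 1.
Test 1: faults giving observed 1 are {G4 stuck-at-1, G4 inverted output, G6 stuck-at-1, G6 inverted output}.
Test 2 (P=1, Q=0, R=1): fault-free G0=0, G1=0, G2=0, G3=0, G4=1, G5=1, G6=1 → 1; observed 0. Eliminates G4 stuck-at-1, G6 stuck-at-1.
Test 3 (P=0, Q=1, R=0): fault-free G0=1, G1=0, G2=0, G3=0, G4=1, G5=0, G6=0 → 0; observed 0. Eliminates G6 inverted output.
Only G4 inverted output is consistent with every test.

G4 inverted output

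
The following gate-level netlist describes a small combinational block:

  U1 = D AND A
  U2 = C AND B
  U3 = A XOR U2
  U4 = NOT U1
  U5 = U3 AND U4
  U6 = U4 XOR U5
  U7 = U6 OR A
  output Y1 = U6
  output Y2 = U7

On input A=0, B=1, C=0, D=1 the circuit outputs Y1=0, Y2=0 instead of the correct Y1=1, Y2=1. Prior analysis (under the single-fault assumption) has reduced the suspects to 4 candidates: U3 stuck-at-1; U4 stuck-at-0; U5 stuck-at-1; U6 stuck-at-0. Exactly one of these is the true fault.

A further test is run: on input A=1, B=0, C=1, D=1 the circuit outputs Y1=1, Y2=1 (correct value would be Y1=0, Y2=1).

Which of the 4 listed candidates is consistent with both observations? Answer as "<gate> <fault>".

Evaluate each candidate on input A=1, B=0, C=1, D=1:
  U3 stuck-at-1: U1=1, U2=0, U3=1 [stuck-at-1], U4=0, U5=0, U6=0, U7=1 → Y1=0, Y2=1 — eliminated
  U4 stuck-at-0: U1=1, U2=0, U3=1, U4=0 [stuck-at-0], U5=0, U6=0, U7=1 → Y1=0, Y2=1 — eliminated
  U5 stuck-at-1: U1=1, U2=0, U3=1, U4=0, U5=1 [stuck-at-1], U6=1, U7=1 → Y1=1, Y2=1 — matches
  U6 stuck-at-0: U1=1, U2=0, U3=1, U4=0, U5=0, U6=0 [stuck-at-0], U7=1 → Y1=0, Y2=1 — eliminated
Only U5 stuck-at-1 reproduces the observed Y1=1, Y2=1.

U5 stuck-at-1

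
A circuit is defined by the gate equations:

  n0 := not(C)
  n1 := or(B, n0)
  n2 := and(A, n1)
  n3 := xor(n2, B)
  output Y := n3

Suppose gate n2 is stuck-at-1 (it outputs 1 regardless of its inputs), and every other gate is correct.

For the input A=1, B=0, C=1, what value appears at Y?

1

Propagate with n2 forced: n0=0, n1=0, n2=1 [stuck-at-1], n3=1.
So Y = 1. (Without the fault it would be 0.)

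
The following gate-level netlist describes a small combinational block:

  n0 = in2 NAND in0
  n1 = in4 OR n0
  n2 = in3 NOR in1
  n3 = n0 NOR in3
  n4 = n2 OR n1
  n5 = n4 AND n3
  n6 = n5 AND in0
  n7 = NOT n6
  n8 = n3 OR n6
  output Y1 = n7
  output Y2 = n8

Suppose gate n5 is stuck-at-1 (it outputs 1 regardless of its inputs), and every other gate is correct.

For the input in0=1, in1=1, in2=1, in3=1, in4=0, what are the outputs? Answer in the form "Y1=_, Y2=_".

Propagate with n5 forced: n0=0, n1=0, n2=0, n3=0, n4=0, n5=1 [stuck-at-1], n6=1, n7=0, n8=1.
So the outputs are Y1=0, Y2=1. (Without the fault they would be Y1=1, Y2=0.)

Y1=0, Y2=1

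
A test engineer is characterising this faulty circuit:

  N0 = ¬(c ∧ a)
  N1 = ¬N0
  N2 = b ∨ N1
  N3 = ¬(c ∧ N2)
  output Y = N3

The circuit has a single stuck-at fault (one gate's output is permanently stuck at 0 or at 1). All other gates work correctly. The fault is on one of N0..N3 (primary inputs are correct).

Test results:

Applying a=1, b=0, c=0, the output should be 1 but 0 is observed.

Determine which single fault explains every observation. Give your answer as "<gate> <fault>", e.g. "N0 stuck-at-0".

Fault-free values for test 1 (a=1, b=0, c=0): N0=1, N1=0, N2=0, N3=1, giving Y=1. Observed 0.
Test 1: faults giving observed 0 are {N3 stuck-at-0}.
Only N3 stuck-at-0 is consistent with every test.

N3 stuck-at-0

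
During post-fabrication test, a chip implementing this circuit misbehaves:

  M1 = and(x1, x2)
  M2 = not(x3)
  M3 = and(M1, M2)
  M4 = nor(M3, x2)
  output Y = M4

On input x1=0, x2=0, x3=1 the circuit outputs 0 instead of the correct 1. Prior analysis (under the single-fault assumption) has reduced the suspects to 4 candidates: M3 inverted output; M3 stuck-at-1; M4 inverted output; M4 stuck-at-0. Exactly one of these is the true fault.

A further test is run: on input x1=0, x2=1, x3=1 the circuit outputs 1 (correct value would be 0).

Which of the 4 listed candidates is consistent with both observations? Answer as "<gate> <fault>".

Evaluate each candidate on input x1=0, x2=1, x3=1:
  M3 inverted output: M1=0, M2=0, M3=1 [inverted output], M4=0 → 0 — eliminated
  M3 stuck-at-1: M1=0, M2=0, M3=1 [stuck-at-1], M4=0 → 0 — eliminated
  M4 inverted output: M1=0, M2=0, M3=0, M4=1 [inverted output] → 1 — matches
  M4 stuck-at-0: M1=0, M2=0, M3=0, M4=0 [stuck-at-0] → 0 — eliminated
Only M4 inverted output reproduces the observed 1.

M4 inverted output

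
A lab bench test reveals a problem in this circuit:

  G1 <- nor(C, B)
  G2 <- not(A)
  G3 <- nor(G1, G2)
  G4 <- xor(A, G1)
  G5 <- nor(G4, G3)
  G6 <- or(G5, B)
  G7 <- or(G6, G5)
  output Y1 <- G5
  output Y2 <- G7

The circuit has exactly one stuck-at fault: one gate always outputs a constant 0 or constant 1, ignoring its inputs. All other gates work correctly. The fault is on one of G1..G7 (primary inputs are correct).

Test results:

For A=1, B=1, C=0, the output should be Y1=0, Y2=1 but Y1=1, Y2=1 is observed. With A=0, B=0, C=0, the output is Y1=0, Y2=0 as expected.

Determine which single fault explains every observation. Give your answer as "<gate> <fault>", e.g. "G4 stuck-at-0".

Fault-free values for test 1 (A=1, B=1, C=0): G1=0, G2=0, G3=1, G4=1, G5=0, G6=1, G7=1, giving Y1=0, Y2=1. Observed Y1=1, Y2=1.
Test 1: faults giving observed Y1=1, Y2=1 are {G1 stuck-at-1, G5 stuck-at-1}.
Test 2 (A=0, B=0, C=0): fault-free G1=1, G2=1, G3=0, G4=1, G5=0, G6=0, G7=0 → Y1=0, Y2=0; observed Y1=0, Y2=0. Eliminates G5 stuck-at-1.
Only G1 stuck-at-1 is consistent with every test.

G1 stuck-at-1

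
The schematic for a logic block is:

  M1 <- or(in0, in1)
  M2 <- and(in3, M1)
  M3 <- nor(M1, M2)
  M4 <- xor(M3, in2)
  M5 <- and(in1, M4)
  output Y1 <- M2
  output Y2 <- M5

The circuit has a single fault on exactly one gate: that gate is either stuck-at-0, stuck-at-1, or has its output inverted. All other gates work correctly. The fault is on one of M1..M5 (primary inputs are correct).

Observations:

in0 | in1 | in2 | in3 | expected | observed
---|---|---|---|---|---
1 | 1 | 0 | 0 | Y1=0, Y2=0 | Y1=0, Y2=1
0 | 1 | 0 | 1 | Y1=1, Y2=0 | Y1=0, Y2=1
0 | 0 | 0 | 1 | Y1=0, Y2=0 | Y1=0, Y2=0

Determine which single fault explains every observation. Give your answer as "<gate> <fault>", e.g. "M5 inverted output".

M1 stuck-at-0

Fault-free values for test 1 (in0=1, in1=1, in2=0, in3=0): M1=1, M2=0, M3=0, M4=0, M5=0, giving Y1=0, Y2=0. Observed Y1=0, Y2=1.
Test 1: faults giving observed Y1=0, Y2=1 are {M1 stuck-at-0, M1 inverted output, M3 stuck-at-1, M3 inverted output, M4 stuck-at-1, M4 inverted output, M5 stuck-at-1, M5 inverted output}.
Test 2 (in0=0, in1=1, in2=0, in3=1): fault-free M1=1, M2=1, M3=0, M4=0, M5=0 → Y1=1, Y2=0; observed Y1=0, Y2=1. Eliminates M3 stuck-at-1, M3 inverted output, M4 stuck-at-1, M4 inverted output, M5 stuck-at-1, M5 inverted output.
Test 3 (in0=0, in1=0, in2=0, in3=1): fault-free M1=0, M2=0, M3=1, M4=1, M5=0 → Y1=0, Y2=0; observed Y1=0, Y2=0. Eliminates M1 inverted output.
Only M1 stuck-at-0 is consistent with every test.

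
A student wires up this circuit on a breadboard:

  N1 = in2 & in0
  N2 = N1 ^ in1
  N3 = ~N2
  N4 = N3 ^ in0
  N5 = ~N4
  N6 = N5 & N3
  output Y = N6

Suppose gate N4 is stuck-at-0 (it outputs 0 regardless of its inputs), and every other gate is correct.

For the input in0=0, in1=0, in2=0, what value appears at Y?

Propagate with N4 forced: N1=0, N2=0, N3=1, N4=0 [stuck-at-0], N5=1, N6=1.
So Y = 1. (Without the fault it would be 0.)

1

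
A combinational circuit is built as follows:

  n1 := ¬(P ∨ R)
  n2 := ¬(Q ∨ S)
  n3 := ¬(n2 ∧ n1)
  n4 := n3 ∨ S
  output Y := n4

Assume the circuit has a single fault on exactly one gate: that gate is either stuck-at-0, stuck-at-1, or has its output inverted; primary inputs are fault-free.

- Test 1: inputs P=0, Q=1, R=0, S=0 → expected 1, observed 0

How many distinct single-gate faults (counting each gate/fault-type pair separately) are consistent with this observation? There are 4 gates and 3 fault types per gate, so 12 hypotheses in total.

6

Fault-free: n1=1, n2=0, n3=1, n4=1 → 1. Observed 0.
  n1 stuck-at-0: output 1 ✗
  n1 stuck-at-1: output 1 ✗
  n1 inverted output: output 1 ✗
  n2 stuck-at-0: output 1 ✗
  n2 stuck-at-1: output 0 ✓
  n2 inverted output: output 0 ✓
  n3 stuck-at-0: output 0 ✓
  n3 stuck-at-1: output 1 ✗
  n3 inverted output: output 0 ✓
  n4 stuck-at-0: output 0 ✓
  n4 stuck-at-1: output 1 ✗
  n4 inverted output: output 0 ✓
Consistent faults: {n2 stuck-at-1, n2 inverted output, n3 stuck-at-0, n3 inverted output, n4 stuck-at-0, n4 inverted output} — 6 in all.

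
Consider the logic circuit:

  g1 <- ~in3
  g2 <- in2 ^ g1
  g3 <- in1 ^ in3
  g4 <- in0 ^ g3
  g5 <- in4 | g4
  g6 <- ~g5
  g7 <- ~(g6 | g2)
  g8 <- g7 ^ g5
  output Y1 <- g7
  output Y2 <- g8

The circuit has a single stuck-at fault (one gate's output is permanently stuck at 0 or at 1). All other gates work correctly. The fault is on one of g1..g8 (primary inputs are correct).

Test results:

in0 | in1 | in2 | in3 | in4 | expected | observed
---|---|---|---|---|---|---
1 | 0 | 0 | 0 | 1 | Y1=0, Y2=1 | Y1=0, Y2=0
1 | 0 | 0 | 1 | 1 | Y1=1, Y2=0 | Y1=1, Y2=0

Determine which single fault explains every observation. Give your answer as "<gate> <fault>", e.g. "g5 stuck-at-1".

Fault-free values for test 1 (in0=1, in1=0, in2=0, in3=0, in4=1): g1=1, g2=1, g3=0, g4=1, g5=1, g6=0, g7=0, g8=1, giving Y1=0, Y2=1. Observed Y1=0, Y2=0.
Test 1: faults giving observed Y1=0, Y2=0 are {g5 stuck-at-0, g8 stuck-at-0}.
Test 2 (in0=1, in1=0, in2=0, in3=1, in4=1): fault-free g1=0, g2=0, g3=1, g4=0, g5=1, g6=0, g7=1, g8=0 → Y1=1, Y2=0; observed Y1=1, Y2=0. Eliminates g5 stuck-at-0.
Only g8 stuck-at-0 is consistent with every test.

g8 stuck-at-0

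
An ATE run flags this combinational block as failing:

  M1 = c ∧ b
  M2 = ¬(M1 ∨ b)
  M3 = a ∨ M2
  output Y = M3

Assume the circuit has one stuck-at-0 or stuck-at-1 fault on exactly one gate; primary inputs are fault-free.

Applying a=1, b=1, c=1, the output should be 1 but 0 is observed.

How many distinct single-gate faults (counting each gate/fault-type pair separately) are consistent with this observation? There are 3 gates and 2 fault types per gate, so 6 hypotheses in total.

Fault-free: M1=1, M2=0, M3=1 → 1. Observed 0.
  M1 stuck-at-0: output 1 ✗
  M1 stuck-at-1: output 1 ✗
  M2 stuck-at-0: output 1 ✗
  M2 stuck-at-1: output 1 ✗
  M3 stuck-at-0: output 0 ✓
  M3 stuck-at-1: output 1 ✗
Consistent faults: {M3 stuck-at-0} — 1 in all.

1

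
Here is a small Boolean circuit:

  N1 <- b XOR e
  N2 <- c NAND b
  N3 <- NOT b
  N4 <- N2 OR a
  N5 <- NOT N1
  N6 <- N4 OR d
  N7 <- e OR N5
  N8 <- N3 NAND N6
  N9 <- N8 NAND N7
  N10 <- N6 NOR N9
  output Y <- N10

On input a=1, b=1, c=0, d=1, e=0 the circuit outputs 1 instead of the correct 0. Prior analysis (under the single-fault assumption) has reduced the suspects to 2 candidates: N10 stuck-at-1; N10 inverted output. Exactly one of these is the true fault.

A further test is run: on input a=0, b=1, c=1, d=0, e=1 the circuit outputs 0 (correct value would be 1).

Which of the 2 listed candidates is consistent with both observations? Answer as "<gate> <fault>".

Evaluate each candidate on input a=0, b=1, c=1, d=0, e=1:
  N10 stuck-at-1: N1=0, N2=0, N3=0, N4=0, N5=1, N6=0, N7=1, N8=1, N9=0, N10=1 [stuck-at-1] → 1 — eliminated
  N10 inverted output: N1=0, N2=0, N3=0, N4=0, N5=1, N6=0, N7=1, N8=1, N9=0, N10=0 [inverted output] → 0 — matches
Only N10 inverted output reproduces the observed 0.

N10 inverted output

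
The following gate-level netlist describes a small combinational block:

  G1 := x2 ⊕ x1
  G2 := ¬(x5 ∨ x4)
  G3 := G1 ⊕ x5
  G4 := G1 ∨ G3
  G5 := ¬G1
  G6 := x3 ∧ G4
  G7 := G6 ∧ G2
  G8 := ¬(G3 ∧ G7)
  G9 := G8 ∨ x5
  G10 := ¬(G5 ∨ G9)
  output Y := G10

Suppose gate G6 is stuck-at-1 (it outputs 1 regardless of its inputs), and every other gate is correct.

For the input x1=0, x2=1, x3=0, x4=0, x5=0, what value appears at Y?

Propagate with G6 forced: G1=1, G2=1, G3=1, G4=1, G5=0, G6=1 [stuck-at-1], G7=1, G8=0, G9=0, G10=1.
So Y = 1. (Without the fault it would be 0.)

1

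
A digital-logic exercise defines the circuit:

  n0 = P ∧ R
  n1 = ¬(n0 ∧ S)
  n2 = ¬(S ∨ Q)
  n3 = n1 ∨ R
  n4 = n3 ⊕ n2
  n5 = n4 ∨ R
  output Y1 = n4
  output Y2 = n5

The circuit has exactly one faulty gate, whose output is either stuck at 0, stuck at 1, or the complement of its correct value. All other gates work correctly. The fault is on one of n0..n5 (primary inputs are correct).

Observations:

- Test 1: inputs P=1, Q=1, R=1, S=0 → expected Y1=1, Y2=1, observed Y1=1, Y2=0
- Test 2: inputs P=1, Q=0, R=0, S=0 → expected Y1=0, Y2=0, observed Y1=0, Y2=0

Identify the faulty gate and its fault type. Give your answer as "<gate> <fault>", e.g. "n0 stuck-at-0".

n5 stuck-at-0

Fault-free values for test 1 (P=1, Q=1, R=1, S=0): n0=1, n1=1, n2=0, n3=1, n4=1, n5=1, giving Y1=1, Y2=1. Observed Y1=1, Y2=0.
Test 1: faults giving observed Y1=1, Y2=0 are {n5 stuck-at-0, n5 inverted output}.
Test 2 (P=1, Q=0, R=0, S=0): fault-free n0=0, n1=1, n2=1, n3=1, n4=0, n5=0 → Y1=0, Y2=0; observed Y1=0, Y2=0. Eliminates n5 inverted output.
Only n5 stuck-at-0 is consistent with every test.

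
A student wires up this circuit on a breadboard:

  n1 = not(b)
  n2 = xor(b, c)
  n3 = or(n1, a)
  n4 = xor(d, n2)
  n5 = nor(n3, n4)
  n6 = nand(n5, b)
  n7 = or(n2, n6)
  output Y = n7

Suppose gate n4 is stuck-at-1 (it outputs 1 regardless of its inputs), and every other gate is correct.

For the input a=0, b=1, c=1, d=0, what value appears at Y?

1

Propagate with n4 forced: n1=0, n2=0, n3=0, n4=1 [stuck-at-1], n5=0, n6=1, n7=1.
So Y = 1. (Without the fault it would be 0.)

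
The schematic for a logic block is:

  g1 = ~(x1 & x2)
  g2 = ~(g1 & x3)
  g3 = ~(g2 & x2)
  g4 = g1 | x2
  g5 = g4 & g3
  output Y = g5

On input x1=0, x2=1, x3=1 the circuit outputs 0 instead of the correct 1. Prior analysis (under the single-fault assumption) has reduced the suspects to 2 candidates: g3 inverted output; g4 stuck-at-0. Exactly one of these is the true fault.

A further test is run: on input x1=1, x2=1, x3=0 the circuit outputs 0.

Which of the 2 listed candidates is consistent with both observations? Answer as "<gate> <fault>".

Evaluate each candidate on input x1=1, x2=1, x3=0:
  g3 inverted output: g1=0, g2=1, g3=1 [inverted output], g4=1, g5=1 → 1 — eliminated
  g4 stuck-at-0: g1=0, g2=1, g3=0, g4=0 [stuck-at-0], g5=0 → 0 — matches
Only g4 stuck-at-0 reproduces the observed 0.

g4 stuck-at-0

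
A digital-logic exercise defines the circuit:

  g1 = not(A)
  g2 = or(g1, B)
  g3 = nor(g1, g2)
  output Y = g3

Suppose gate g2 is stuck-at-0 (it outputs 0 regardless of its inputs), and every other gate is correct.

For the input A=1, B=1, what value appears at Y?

1

Propagate with g2 forced: g1=0, g2=0 [stuck-at-0], g3=1.
So Y = 1. (Without the fault it would be 0.)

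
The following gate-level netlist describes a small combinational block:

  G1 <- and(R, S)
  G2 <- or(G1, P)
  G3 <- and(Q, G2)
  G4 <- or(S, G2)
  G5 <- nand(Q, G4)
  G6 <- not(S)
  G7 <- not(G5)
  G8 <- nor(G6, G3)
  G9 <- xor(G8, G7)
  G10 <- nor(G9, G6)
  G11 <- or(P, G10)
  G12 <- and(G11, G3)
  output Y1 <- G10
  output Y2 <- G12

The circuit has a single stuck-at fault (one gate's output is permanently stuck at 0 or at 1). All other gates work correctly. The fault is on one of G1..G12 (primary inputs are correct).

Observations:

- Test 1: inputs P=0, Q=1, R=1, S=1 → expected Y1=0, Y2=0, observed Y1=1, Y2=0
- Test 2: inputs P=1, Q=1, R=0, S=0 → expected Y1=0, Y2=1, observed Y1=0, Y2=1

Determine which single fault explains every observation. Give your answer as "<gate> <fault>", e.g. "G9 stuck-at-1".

G1 stuck-at-0

Fault-free values for test 1 (P=0, Q=1, R=1, S=1): G1=1, G2=1, G3=1, G4=1, G5=0, G6=0, G7=1, G8=0, G9=1, G10=0, G11=0, G12=0, giving Y1=0, Y2=0. Observed Y1=1, Y2=0.
Test 1: faults giving observed Y1=1, Y2=0 are {G1 stuck-at-0, G2 stuck-at-0, G3 stuck-at-0}.
Test 2 (P=1, Q=1, R=0, S=0): fault-free G1=0, G2=1, G3=1, G4=1, G5=0, G6=1, G7=1, G8=0, G9=1, G10=0, G11=1, G12=1 → Y1=0, Y2=1; observed Y1=0, Y2=1. Eliminates G2 stuck-at-0, G3 stuck-at-0.
Only G1 stuck-at-0 is consistent with every test.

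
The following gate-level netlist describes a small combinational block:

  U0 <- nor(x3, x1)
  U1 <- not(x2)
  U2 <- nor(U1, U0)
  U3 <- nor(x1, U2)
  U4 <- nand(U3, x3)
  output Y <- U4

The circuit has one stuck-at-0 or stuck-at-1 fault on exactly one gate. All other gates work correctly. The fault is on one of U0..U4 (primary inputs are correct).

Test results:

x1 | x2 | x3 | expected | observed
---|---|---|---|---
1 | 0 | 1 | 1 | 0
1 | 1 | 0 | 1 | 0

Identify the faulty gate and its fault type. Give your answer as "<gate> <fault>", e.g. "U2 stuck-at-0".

U4 stuck-at-0

Fault-free values for test 1 (x1=1, x2=0, x3=1): U0=0, U1=1, U2=0, U3=0, U4=1, giving Y=1. Observed 0.
Test 1: faults giving observed 0 are {U3 stuck-at-1, U4 stuck-at-0}.
Test 2 (x1=1, x2=1, x3=0): fault-free U0=0, U1=0, U2=1, U3=0, U4=1 → 1; observed 0. Eliminates U3 stuck-at-1.
Only U4 stuck-at-0 is consistent with every test.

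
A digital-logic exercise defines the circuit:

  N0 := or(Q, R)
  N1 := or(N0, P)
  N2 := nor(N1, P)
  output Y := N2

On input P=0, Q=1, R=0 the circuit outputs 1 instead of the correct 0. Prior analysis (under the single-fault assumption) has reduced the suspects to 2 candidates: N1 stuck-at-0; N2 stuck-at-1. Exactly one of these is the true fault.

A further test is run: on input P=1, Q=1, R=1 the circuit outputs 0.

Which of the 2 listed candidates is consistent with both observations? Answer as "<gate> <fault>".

Evaluate each candidate on input P=1, Q=1, R=1:
  N1 stuck-at-0: N0=1, N1=0 [stuck-at-0], N2=0 → 0 — matches
  N2 stuck-at-1: N0=1, N1=1, N2=1 [stuck-at-1] → 1 — eliminated
Only N1 stuck-at-0 reproduces the observed 0.

N1 stuck-at-0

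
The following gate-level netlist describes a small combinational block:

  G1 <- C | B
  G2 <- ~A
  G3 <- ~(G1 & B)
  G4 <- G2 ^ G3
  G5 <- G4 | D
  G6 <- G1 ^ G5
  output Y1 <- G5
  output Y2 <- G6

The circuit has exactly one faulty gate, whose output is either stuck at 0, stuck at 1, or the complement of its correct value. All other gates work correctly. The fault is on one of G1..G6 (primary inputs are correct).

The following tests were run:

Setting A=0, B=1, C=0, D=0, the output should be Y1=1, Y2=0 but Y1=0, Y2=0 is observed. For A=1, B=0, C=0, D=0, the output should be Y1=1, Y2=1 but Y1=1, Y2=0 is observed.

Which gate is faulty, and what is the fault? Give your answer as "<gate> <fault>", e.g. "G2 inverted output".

Fault-free values for test 1 (A=0, B=1, C=0, D=0): G1=1, G2=1, G3=0, G4=1, G5=1, G6=0, giving Y1=1, Y2=0. Observed Y1=0, Y2=0.
Test 1: faults giving observed Y1=0, Y2=0 are {G1 stuck-at-0, G1 inverted output}.
Test 2 (A=1, B=0, C=0, D=0): fault-free G1=0, G2=0, G3=1, G4=1, G5=1, G6=1 → Y1=1, Y2=1; observed Y1=1, Y2=0. Eliminates G1 stuck-at-0.
Only G1 inverted output is consistent with every test.

G1 inverted output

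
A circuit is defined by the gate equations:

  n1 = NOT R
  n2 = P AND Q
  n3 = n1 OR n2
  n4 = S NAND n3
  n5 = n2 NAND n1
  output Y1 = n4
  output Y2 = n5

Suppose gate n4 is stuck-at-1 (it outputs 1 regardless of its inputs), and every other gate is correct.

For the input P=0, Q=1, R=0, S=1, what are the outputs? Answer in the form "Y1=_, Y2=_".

Y1=1, Y2=1

Propagate with n4 forced: n1=1, n2=0, n3=1, n4=1 [stuck-at-1], n5=1.
So the outputs are Y1=1, Y2=1. (Without the fault they would be Y1=0, Y2=1.)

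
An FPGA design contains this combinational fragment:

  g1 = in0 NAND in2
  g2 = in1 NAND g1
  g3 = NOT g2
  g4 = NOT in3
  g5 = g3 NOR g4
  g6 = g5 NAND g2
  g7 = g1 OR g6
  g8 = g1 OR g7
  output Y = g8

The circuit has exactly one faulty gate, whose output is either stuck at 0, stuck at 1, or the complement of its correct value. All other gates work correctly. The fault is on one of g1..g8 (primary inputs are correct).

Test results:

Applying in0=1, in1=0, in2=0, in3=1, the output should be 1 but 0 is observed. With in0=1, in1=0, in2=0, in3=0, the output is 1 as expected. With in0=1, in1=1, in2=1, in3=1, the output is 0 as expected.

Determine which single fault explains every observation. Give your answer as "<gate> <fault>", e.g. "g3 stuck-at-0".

g1 stuck-at-0

Fault-free values for test 1 (in0=1, in1=0, in2=0, in3=1): g1=1, g2=1, g3=0, g4=0, g5=1, g6=0, g7=1, g8=1, giving Y=1. Observed 0.
Test 1: faults giving observed 0 are {g1 stuck-at-0, g1 inverted output, g8 stuck-at-0, g8 inverted output}.
Test 2 (in0=1, in1=0, in2=0, in3=0): fault-free g1=1, g2=1, g3=0, g4=1, g5=0, g6=1, g7=1, g8=1 → 1; observed 1. Eliminates g8 stuck-at-0, g8 inverted output.
Test 3 (in0=1, in1=1, in2=1, in3=1): fault-free g1=0, g2=1, g3=0, g4=0, g5=1, g6=0, g7=0, g8=0 → 0; observed 0. Eliminates g1 inverted output.
Only g1 stuck-at-0 is consistent with every test.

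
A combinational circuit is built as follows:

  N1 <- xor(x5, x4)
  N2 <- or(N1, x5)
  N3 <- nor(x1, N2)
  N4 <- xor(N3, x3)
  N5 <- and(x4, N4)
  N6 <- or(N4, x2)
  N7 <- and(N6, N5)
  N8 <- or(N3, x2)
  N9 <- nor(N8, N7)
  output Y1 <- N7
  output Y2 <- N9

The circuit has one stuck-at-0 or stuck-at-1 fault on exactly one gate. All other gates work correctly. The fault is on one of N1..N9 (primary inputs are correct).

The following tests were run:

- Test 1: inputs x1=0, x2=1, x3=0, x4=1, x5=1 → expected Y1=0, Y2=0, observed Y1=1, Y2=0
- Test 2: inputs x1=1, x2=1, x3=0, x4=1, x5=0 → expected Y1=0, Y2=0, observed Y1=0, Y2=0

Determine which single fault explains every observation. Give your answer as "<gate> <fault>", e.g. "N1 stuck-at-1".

Fault-free values for test 1 (x1=0, x2=1, x3=0, x4=1, x5=1): N1=0, N2=1, N3=0, N4=0, N5=0, N6=1, N7=0, N8=1, N9=0, giving Y1=0, Y2=0. Observed Y1=1, Y2=0.
Test 1: faults giving observed Y1=1, Y2=0 are {N2 stuck-at-0, N3 stuck-at-1, N4 stuck-at-1, N5 stuck-at-1, N7 stuck-at-1}.
Test 2 (x1=1, x2=1, x3=0, x4=1, x5=0): fault-free N1=1, N2=1, N3=0, N4=0, N5=0, N6=1, N7=0, N8=1, N9=0 → Y1=0, Y2=0; observed Y1=0, Y2=0. Eliminates N3 stuck-at-1, N4 stuck-at-1, N5 stuck-at-1, N7 stuck-at-1.
Only N2 stuck-at-0 is consistent with every test.

N2 stuck-at-0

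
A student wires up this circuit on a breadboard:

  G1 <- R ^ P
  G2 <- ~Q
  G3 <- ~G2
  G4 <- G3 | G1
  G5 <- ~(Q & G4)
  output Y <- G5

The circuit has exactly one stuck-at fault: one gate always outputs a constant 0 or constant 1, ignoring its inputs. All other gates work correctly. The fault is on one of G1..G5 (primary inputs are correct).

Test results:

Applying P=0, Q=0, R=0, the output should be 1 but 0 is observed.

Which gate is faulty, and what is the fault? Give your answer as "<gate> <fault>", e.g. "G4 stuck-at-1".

Fault-free values for test 1 (P=0, Q=0, R=0): G1=0, G2=1, G3=0, G4=0, G5=1, giving Y=1. Observed 0.
Test 1: faults giving observed 0 are {G5 stuck-at-0}.
Only G5 stuck-at-0 is consistent with every test.

G5 stuck-at-0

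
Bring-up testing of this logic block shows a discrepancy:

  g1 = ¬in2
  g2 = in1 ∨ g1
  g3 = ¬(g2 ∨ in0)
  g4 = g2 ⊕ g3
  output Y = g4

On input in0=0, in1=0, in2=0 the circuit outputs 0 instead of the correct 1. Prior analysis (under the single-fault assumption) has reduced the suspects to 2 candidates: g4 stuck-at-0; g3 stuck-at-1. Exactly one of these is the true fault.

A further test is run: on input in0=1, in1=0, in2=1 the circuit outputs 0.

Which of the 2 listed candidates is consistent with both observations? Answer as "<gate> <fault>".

Evaluate each candidate on input in0=1, in1=0, in2=1:
  g4 stuck-at-0: g1=0, g2=0, g3=0, g4=0 [stuck-at-0] → 0 — matches
  g3 stuck-at-1: g1=0, g2=0, g3=1 [stuck-at-1], g4=1 → 1 — eliminated
Only g4 stuck-at-0 reproduces the observed 0.

g4 stuck-at-0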